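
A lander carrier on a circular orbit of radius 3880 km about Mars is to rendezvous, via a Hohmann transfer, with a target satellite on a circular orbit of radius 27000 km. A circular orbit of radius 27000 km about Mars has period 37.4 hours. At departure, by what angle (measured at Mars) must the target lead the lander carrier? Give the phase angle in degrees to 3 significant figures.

φ = 102°

From Kepler's third law T² = 4π²r³/μ at r = 27000 km, T = 37.4 hours = 37.4 × 3600 s = 1.3464×10^5 s: μ = 4π²r³/T² = 42865.0 km³/s².
The Hohmann ellipse has a_t = (r₁ + r₂)/2 = 15440 km.
The half-period of the transfer ellipse is t = π√(a_t³/μ) = 29111.8 s.
The target's mean motion on its circular orbit is ω₂ = √(μ/r₂³) = 4.66666×10^-5 rad/s.
Angle swept by the target during transfer: ω₂·t = 1.3585 rad = 77.84°.
Arrival is 180° from departure on the ellipse, so φ = 180° − 77.84° = 102°.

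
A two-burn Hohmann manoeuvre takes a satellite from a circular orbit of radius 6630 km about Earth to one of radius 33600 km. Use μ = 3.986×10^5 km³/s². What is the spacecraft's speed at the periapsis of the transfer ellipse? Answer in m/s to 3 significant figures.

v = 10000 m/s

The Hohmann ellipse has a_t = (r₁ + r₂)/2 = 20115 km.
At periapsis, r = 6630 km.
Vis-viva: v = √[μ(2/r − 1/a_t)] = √[3.986×10^5 × (2/6630 − 1/20115)] = 10.02 km/s.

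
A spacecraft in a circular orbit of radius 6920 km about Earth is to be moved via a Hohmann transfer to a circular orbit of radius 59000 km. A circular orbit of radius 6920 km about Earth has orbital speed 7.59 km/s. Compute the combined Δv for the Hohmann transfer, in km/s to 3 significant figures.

From the circular-orbit relation v² = μ/r at r = 6920 km: μ = v²r = (7.59)² × 6920 = 3.98648×10^5 km³/s².
Transfer-ellipse semi-major axis a_t = (r₁ + r₂)/2 = (6920 + 59000)/2 = 32960 km.
Circular speed at r₁: v₁ = √(μ/r₁) = √(3.98648×10^5/6920) = 7.5900 km/s.
On the transfer ellipse at r₁, v² = μ(2/r − 1/a) gives v_p = √[μ(2/r₁ − 1/a_t)] = 10.155 km/s.
First burn Δv₁ = |v_p − v₁| = 2.565 km/s.
Circular speed at r₂: v₂ = √(μ/r₂) = 2.599 km/s.
Transfer-orbit speed at r₂: v_a = √[μ(2/r₂ − 1/a_t)] = 1.191 km/s.
Second burn Δv₂ = |v₂ − v_a| = 1.408 km/s.
Total Δv = Δv₁ + Δv₂ = 3.973 km/s.

Δv = 3.97 km/s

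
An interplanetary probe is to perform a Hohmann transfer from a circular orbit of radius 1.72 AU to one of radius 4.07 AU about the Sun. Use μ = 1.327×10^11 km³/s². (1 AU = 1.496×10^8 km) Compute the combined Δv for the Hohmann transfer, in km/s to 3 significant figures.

Δv = 7.60 km/s

In km: r₁ = 1.72 × 1.496×10^8 = 2.57312×10^8 km; r₂ = 4.07 × 1.496×10^8 = 6.08872×10^8 km.
The Hohmann ellipse has a_t = (r₁ + r₂)/2 = 4.33092×10^8 km.
Circular speed at r₁: v₁ = √(μ/r₁) = √(1.327×10^11/2.57312×10^8) = 22.709 km/s.
On the transfer ellipse at r₁, vis-viva equation gives v_p = √[μ(2/r₁ − 1/a_t)] = 26.926 km/s.
First burn Δv₁ = |v_p − v₁| = 4.217 km/s.
At r₂, v₂ = √(μ/r₂) = 14.763 km/s.
Transfer-orbit speed at r₂: v_a = √[μ(2/r₂ − 1/a_t)] = 11.379 km/s.
Second burn Δv₂ = |v₂ − v_a| = 3.384 km/s.
Total Δv = Δv₁ + Δv₂ = 7.601 km/s.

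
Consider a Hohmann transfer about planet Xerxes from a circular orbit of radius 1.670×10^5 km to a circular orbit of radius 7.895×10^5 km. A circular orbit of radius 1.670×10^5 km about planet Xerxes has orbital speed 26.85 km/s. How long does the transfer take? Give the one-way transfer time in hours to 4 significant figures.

t = 26.30 hours

From the circular-orbit relation v² = μ/r at r = 1.670×10^5 km: μ = v²r = (26.85)² × 1.670×10^5 = 1.20394×10^8 km³/s².
Semi-major axis of the transfer orbit: a_t = (1.670×10^5 + 7.895×10^5)/2 = 4.7825×10^5 km.
By Kepler's third law the transfer-orbit period is T = 2π√(a_t³/μ), so t = T/2 = 94696 s.
Converting: 94696 s ÷ 3600 s/hour = 26.30 hours.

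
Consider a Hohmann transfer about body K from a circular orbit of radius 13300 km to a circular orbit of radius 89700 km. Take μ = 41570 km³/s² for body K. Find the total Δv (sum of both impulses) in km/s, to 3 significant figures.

Δv = 0.900 km/s

The Hohmann ellipse has a_t = (r₁ + r₂)/2 = 51500 km.
Circular speed at r₁: v₁ = √(μ/r₁) = √(41570/13300) = 1.7679 km/s.
Transfer-orbit speed at r₁ (vis-viva equation): v_p = √[μ(2/r₁ − 1/a_t)] = 2.3332 km/s.
First burn Δv₁ = |v_p − v₁| = 0.5653 km/s.
At r₂, v₂ = √(μ/r₂) = 0.6808 km/s.
Transfer-orbit speed at r₂: v_a = √[μ(2/r₂ − 1/a_t)] = 0.3460 km/s.
Second burn Δv₂ = |v₂ − v_a| = 0.3348 km/s.
Total Δv = Δv₁ + Δv₂ = 0.9001 km/s.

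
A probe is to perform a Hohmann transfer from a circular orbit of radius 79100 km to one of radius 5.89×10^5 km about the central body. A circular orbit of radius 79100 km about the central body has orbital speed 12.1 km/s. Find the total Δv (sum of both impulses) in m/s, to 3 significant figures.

Δv = 6240 m/s

From the circular-orbit relation v² = μ/r at r = 79100 km: μ = v²r = (12.1)² × 79100 = 1.15810×10^7 km³/s².
The Hohmann ellipse has a_t = (r₁ + r₂)/2 = 3.3405×10^5 km.
Circular speed at r₁: v₁ = √(μ/r₁) = √(1.15810×10^7/79100) = 12.1000 km/s.
Transfer-orbit speed at r₁ (vis-viva): v_p = √[μ(2/r₁ − 1/a_t)] = 16.0671 km/s.
First burn Δv₁ = |v_p − v₁| = 3.9671 km/s.
Circular speed at r₂: v₂ = √(μ/r₂) = 4.4342 km/s.
Transfer-orbit speed at r₂: v_a = √[μ(2/r₂ − 1/a_t)] = 2.1577 km/s.
Second burn Δv₂ = |v₂ − v_a| = 2.2765 km/s.
Total Δv = Δv₁ + Δv₂ = 6.244 km/s.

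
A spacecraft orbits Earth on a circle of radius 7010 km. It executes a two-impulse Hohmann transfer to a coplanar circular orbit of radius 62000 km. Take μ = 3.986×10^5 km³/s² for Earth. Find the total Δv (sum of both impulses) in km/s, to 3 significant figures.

The Hohmann ellipse has a_t = (r₁ + r₂)/2 = 34505 km.
Circular speed at r₁: v₁ = √(μ/r₁) = √(3.986×10^5/7010) = 7.5407 km/s.
On the transfer ellipse at r₁, vis-viva gives v_p = √[μ(2/r₁ − 1/a_t)] = 10.108 km/s.
First burn Δv₁ = |v_p − v₁| = 2.567 km/s.
At r₂, v₂ = √(μ/r₂) = 2.536 km/s.
Transfer-orbit speed at r₂: v_a = √[μ(2/r₂ − 1/a_t)] = 1.143 km/s.
Second burn Δv₂ = |v₂ − v_a| = 1.393 km/s.
Total Δv = Δv₁ + Δv₂ = 3.960 km/s.

Δv = 3.96 km/s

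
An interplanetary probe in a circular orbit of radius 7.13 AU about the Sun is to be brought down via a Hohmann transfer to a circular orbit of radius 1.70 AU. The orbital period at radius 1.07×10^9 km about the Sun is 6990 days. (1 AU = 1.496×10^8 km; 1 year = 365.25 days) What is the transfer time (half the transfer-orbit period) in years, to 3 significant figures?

From Kepler's third law T² = 4π²r³/μ at r = 1.07×10^9 km, T = 6990 days = 6990 × 86400 s = 6.03936×10^8 s: μ = 4π²r³/T² = 1.32596×10^11 km³/s².
In km: r₁ = 7.13 × 1.496×10^8 = 1.066648×10^9 km; r₂ = 1.70 × 1.496×10^8 = 2.5432×10^8 km.
Semi-major axis of the transfer orbit: a_t = (1.066648×10^9 + 2.5432×10^8)/2 = 6.60484×10^8 km.
By Kepler's third law the transfer-orbit period is T = 2π√(a_t³/μ), so t = T/2 = 1.464×10^8 s.
Converting: 1.464×10^8 s ÷ 3.15576×10^7 s/year (365.25 × 86400) = 4.64 years.

t = 4.64 years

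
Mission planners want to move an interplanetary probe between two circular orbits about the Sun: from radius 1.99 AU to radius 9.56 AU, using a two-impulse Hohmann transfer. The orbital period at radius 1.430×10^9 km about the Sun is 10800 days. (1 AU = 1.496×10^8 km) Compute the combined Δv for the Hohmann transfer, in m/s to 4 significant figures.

From Kepler's third law T² = 4π²r³/μ at r = 1.430×10^9 km, T = 10800 days = 10800 × 86400 s = 9.3312×10^8 s: μ = 4π²r³/T² = 1.32585×10^11 km³/s².
In km: r₁ = 1.99 × 1.496×10^8 = 2.97704×10^8 km; r₂ = 9.56 × 1.496×10^8 = 1.430176×10^9 km.
Semi-major axis of the transfer orbit: a_t = (2.97704×10^8 + 1.430176×10^9)/2 = 8.6394×10^8 km.
Circular speed at r₁: v₁ = √(μ/r₁) = √(1.32585×10^11/2.97704×10^8) = 21.1035 km/s.
Transfer-orbit speed at r₁ (vis-viva): v_p = √[μ(2/r₁ − 1/a_t)] = 27.1523 km/s.
First burn Δv₁ = |v_p − v₁| = 6.0488 km/s.
At r₂, v₂ = √(μ/r₂) = 9.6283 km/s.
Transfer-orbit speed at r₂: v_a = √[μ(2/r₂ − 1/a_t)] = 5.6520 km/s.
Second burn Δv₂ = |v₂ − v_a| = 3.9763 km/s.
Δv = Δv₁ + Δv₂ = 6.0488 + 3.9763 = 10.03 km/s.

Δv = 10030 m/s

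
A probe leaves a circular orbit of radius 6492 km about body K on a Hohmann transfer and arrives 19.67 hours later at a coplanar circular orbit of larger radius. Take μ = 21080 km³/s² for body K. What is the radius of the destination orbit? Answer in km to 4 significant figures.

r₂ = 37590 km

Transfer time t = 19.67 hours = 70812 s, and t = π√(a_t³/μ).
So a_t = (μ t²/π²)^(1/3) = (21080 × (70812)² / π²)^(1/3) = 22043 km.
Since a_t = (r₁ + r₂)/2, r₂ = 2a_t − r₁ = 2×22043 − 6492 = 37594 km.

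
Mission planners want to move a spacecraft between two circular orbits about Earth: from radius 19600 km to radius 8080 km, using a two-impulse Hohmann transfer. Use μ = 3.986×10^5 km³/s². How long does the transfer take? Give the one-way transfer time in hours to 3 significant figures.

Semi-major axis of the transfer orbit: a_t = (19600 + 8080)/2 = 13840 km.
Transfer time t = π√(a_t³/μ) = π√((13840)³ / 3.986×10^5) = 8102 s.
Converting: 8102 s ÷ 3600 s/hour = 2.25 hours.

t = 2.25 hours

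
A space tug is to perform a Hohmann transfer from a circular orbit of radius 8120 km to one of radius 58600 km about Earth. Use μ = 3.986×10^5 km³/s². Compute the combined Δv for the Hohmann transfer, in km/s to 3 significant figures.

The Hohmann ellipse has a_t = (r₁ + r₂)/2 = 33360 km.
At r₁ the circular-orbit speed is v₁ = √(μ/r₁) = 7.006 km/s.
Transfer-orbit speed at r₁ (vis-viva equation): v_p = √[μ(2/r₁ − 1/a_t)] = 9.286 km/s.
First burn Δv₁ = |v_p − v₁| = 2.280 km/s.
At r₂, v₂ = √(μ/r₂) = 2.608 km/s.
Transfer-orbit speed at r₂: v_a = √[μ(2/r₂ − 1/a_t)] = 1.287 km/s.
Second burn Δv₂ = |v₂ − v_a| = 1.321 km/s.
Total Δv = Δv₁ + Δv₂ = 3.601 km/s.

Δv = 3.60 km/s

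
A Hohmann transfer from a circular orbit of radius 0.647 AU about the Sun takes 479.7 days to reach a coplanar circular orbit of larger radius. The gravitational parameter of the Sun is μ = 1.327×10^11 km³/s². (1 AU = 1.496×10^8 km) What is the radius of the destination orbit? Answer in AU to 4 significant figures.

In km: r₁ = 0.647 × 1.496×10^8 = 9.67912×10^7 km.
Transfer time t = 479.7 days = 4.144608×10^7 s, and t = π√(a_t³/μ).
So a_t = (μ t²/π²)^(1/3) = (1.327×10^11 × (4.144608×10^7)² / π²)^(1/3) = 2.8478×10^8 km.
Since a_t = (r₁ + r₂)/2, r₂ = 2a_t − r₁ = 2×2.8478×10^8 − 9.67912×10^7 = 4.727688×10^8 km.
In AU: r₂ = 4.727688×10^8 / 1.496×10^8 = 3.160 AU.

r₂ = 3.160 AU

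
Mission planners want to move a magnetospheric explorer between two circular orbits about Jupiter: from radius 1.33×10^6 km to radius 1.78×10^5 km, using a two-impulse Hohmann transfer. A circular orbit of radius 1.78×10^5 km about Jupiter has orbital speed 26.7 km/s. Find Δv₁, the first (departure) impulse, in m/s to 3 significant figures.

From the circular-orbit relation v² = μ/r at r = 1.78×10^5 km: μ = v²r = (26.7)² × 1.78×10^5 = 1.26894×10^8 km³/s².
The Hohmann ellipse has a_t = (r₁ + r₂)/2 = 7.540×10^5 km.
Circular speed at r = 1.330×10^6 km: v_c = √(μ/r) = 9.768 km/s.
Transfer-orbit speed at the same r (vis-viva, a = a_t): v_t = √[μ(2/r − 1/a_t)] = 4.746 km/s.
Δv₁ = |v_t − v_c| = |4.746 − 9.768| = 5.022 km/s.

Δv₁ = 5020 m/s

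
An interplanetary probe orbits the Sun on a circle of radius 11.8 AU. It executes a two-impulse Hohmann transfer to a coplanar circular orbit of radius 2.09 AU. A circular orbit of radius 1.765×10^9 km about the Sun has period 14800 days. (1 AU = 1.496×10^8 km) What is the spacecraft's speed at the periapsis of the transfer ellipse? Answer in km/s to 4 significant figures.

v = 26.86 km/s

From Kepler's third law T² = 4π²r³/μ at r = 1.765×10^9 km, T = 14800 days = 14800 × 86400 s = 1.27872×10^9 s: μ = 4π²r³/T² = 1.32753×10^11 km³/s².
In km: r₁ = 11.8 × 1.496×10^8 = 1.76528×10^9 km; r₂ = 2.09 × 1.496×10^8 = 3.12664×10^8 km.
The Hohmann ellipse has a_t = (r₁ + r₂)/2 = 1.038972×10^9 km.
At periapsis, r = 3.12664×10^8 km.
From the vis-viva equation, v = √[μ(2/r − 1/a_t)] = 26.86 km/s.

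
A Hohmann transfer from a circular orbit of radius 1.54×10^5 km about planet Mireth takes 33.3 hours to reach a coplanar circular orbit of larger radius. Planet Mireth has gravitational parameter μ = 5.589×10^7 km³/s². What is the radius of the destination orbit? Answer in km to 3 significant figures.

Transfer time t = 33.3 hours = 1.1988×10^5 s, and t = π√(a_t³/μ).
So a_t = (μ t²/π²)^(1/3) = (5.589×10^7 × (1.1988×10^5)² / π²)^(1/3) = 4.3335×10^5 km.
Since a_t = (r₁ + r₂)/2, r₂ = 2a_t − r₁ = 2×4.3335×10^5 − 1.540×10^5 = 7.127×10^5 km.

r₂ = 7.13×10^5 km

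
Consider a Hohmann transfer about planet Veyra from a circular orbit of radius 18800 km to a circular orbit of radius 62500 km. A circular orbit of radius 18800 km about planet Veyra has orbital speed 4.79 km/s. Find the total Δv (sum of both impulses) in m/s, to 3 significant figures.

Δv = 1990 m/s

From the circular-orbit relation v² = μ/r at r = 18800 km: μ = v²r = (4.79)² × 18800 = 4.31349×10^5 km³/s².
The Hohmann ellipse has a_t = (r₁ + r₂)/2 = 40650 km.
Circular speed at r₁: v₁ = √(μ/r₁) = √(4.31349×10^5/18800) = 4.7900 km/s.
On the transfer ellipse at r₁, v² = μ(2/r − 1/a) gives v_p = √[μ(2/r₁ − 1/a_t)] = 5.9394 km/s.
First burn Δv₁ = |v_p − v₁| = 1.1494 km/s.
Circular speed at r₂: v₂ = √(μ/r₂) = 2.6271 km/s.
Transfer-orbit speed at r₂: v_a = √[μ(2/r₂ − 1/a_t)] = 1.7866 km/s.
Second burn Δv₂ = |v₂ − v_a| = 0.84050 km/s.
Δv = Δv₁ + Δv₂ = 1.1494 + 0.84050 = 1.990 km/s.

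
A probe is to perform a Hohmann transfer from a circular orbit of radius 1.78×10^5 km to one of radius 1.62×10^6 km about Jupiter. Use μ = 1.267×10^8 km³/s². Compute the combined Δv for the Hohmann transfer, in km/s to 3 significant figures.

Δv = 14.0 km/s

Transfer-ellipse semi-major axis a_t = (r₁ + r₂)/2 = (1.780×10^5 + 1.620×10^6)/2 = 8.990×10^5 km.
Circular speed at r₁: v₁ = √(μ/r₁) = √(1.267×10^8/1.780×10^5) = 26.6795 km/s.
On the transfer ellipse at r₁, vis-viva equation gives v_p = √[μ(2/r₁ − 1/a_t)] = 35.8143 km/s.
First burn Δv₁ = |v_p − v₁| = 9.135 km/s.
At r₂, v₂ = √(μ/r₂) = 8.84363 km/s.
Transfer-orbit speed at r₂: v_a = √[μ(2/r₂ − 1/a_t)] = 3.93515 km/s.
Second burn Δv₂ = |v₂ − v_a| = 4.908 km/s.
Total Δv = Δv₁ + Δv₂ = 14.04 km/s.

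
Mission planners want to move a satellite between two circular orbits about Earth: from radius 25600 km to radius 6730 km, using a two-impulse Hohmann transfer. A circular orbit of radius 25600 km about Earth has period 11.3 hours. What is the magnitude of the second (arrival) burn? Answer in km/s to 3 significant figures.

From Kepler's third law T² = 4π²r³/μ at r = 25600 km, T = 11.3 hours = 11.3 × 3600 s = 40680 s: μ = 4π²r³/T² = 4.00237×10^5 km³/s².
The Hohmann ellipse has a_t = (r₁ + r₂)/2 = 16165 km.
Circular speed at r = 6730 km: v_c = √(μ/r) = 7.712 km/s.
Transfer-orbit speed at the same r (vis-viva, a = a_t): v_t = √[μ(2/r − 1/a_t)] = 9.705 km/s.
Δv₂ = |v_t − v_c| = |9.705 − 7.712| = 1.993 km/s.

Δv₂ = 1.99 km/s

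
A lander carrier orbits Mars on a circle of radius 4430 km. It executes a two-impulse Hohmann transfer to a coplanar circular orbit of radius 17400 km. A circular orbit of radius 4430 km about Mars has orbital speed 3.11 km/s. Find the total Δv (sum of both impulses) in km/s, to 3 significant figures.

From the circular-orbit relation v² = μ/r at r = 4430 km: μ = v²r = (3.11)² × 4430 = 42847.4 km³/s².
The Hohmann ellipse has a_t = (r₁ + r₂)/2 = 10915 km.
Circular speed at r₁: v₁ = √(μ/r₁) = √(42847.4/4430) = 3.1100 km/s.
On the transfer ellipse at r₁, vis-viva equation gives v_p = √[μ(2/r₁ − 1/a_t)] = 3.9267 km/s.
First burn Δv₁ = |v_p − v₁| = 0.8167 km/s.
At r₂, v₂ = √(μ/r₂) = 1.5692 km/s.
Transfer-orbit speed at r₂: v_a = √[μ(2/r₂ − 1/a_t)] = 0.99972 km/s.
Second burn Δv₂ = |v₂ − v_a| = 0.5695 km/s.
Total Δv = Δv₁ + Δv₂ = 1.386 km/s.

Δv = 1.39 km/s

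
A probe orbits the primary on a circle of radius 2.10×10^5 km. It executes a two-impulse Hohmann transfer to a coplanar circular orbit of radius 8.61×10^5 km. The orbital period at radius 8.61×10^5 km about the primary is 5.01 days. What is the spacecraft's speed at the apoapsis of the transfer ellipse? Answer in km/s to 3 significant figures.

v = 7.83 km/s

From Kepler's third law T² = 4π²r³/μ at r = 8.61×10^5 km, T = 5.01 days = 5.01 × 86400 s = 4.32864×10^5 s: μ = 4π²r³/T² = 1.34483×10^8 km³/s².
The Hohmann ellipse has a_t = (r₁ + r₂)/2 = 5.355×10^5 km.
The apoapsis of the transfer ellipse is at r = 8.610×10^5 km.
Vis-viva: v = √[μ(2/r − 1/a_t)] = √[1.34483×10^8 × (2/8.610×10^5 − 1/5.355×10^5)] = 7.826 km/s.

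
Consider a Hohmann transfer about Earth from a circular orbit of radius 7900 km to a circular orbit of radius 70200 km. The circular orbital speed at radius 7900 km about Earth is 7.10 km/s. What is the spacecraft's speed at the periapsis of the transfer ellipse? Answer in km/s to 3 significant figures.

v = 9.52 km/s

From the circular-orbit relation v² = μ/r at r = 7900 km: μ = v²r = (7.10)² × 7900 = 3.98239×10^5 km³/s².
The Hohmann ellipse has a_t = (r₁ + r₂)/2 = 39050 km.
At periapsis, r = 7900 km.
From the vis-viva equation, v = √[μ(2/r − 1/a_t)] = 9.520 km/s.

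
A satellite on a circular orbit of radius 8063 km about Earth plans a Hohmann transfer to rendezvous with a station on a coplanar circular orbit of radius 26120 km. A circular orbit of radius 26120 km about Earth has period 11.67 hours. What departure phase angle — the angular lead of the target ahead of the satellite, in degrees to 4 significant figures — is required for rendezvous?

φ = 84.72°

From Kepler's third law T² = 4π²r³/μ at r = 26120 km, T = 11.67 hours = 11.67 × 3600 s = 42012 s: μ = 4π²r³/T² = 3.98596×10^5 km³/s².
Semi-major axis of the transfer orbit: a_t = (8063 + 26120)/2 = 17091.5 km.
The half-period of the transfer ellipse is t = π√(a_t³/μ) = 11119 s.
Target angular speed ω₂ = √(μ/r₂³) = 1.4956×10^-4 rad/s.
Angle swept by the target during transfer: ω₂·t = 1.663 rad = 95.28°.
The satellite traverses 180° on the transfer ellipse, so the target must lead by 180° − 95.28° = 84.72°.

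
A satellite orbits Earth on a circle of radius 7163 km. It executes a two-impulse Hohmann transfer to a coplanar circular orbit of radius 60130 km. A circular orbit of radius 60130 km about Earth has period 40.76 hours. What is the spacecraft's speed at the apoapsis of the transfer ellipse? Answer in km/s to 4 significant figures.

From Kepler's third law T² = 4π²r³/μ at r = 60130 km, T = 40.76 hours = 40.76 × 3600 s = 1.46736×10^5 s: μ = 4π²r³/T² = 3.98621×10^5 km³/s².
Semi-major axis of the transfer orbit: a_t = (7163 + 60130)/2 = 33646.5 km.
At apoapsis, r = 60130 km.
Vis-viva: v = √[μ(2/r − 1/a_t)] = √[3.98621×10^5 × (2/60130 − 1/33646.5)] = 1.188 km/s.

v = 1.188 km/s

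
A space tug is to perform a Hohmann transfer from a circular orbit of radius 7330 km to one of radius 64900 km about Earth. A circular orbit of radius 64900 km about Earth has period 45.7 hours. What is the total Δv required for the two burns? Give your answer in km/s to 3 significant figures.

From Kepler's third law T² = 4π²r³/μ at r = 64900 km, T = 45.7 hours = 45.7 × 3600 s = 1.6452×10^5 s: μ = 4π²r³/T² = 3.98709×10^5 km³/s².
Semi-major axis of the transfer orbit: a_t = (7330 + 64900)/2 = 36115 km.
Circular speed at r₁: v₁ = √(μ/r₁) = √(3.98709×10^5/7330) = 7.37524 km/s.
Transfer-orbit speed at r₁ (vis-viva equation): v_p = √[μ(2/r₁ − 1/a_t)] = 9.88678 km/s.
First burn Δv₁ = |v_p − v₁| = 2.51154 km/s.
Circular speed at r₂: v₂ = √(μ/r₂) = 2.4785967 km/s.
Transfer-orbit speed at r₂: v_a = √[μ(2/r₂ − 1/a_t)] = 1.1166422 km/s.
Second burn Δv₂ = |v₂ − v_a| = 1.36195 km/s.
Δv = Δv₁ + Δv₂ = 2.51154 + 1.36195 = 3.873 km/s.

Δv = 3.87 km/s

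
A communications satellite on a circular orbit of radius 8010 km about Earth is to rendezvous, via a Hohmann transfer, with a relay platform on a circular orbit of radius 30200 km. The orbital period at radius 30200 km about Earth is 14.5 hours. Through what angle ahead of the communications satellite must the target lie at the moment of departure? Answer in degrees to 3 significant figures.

φ = 89.4°

From Kepler's third law T² = 4π²r³/μ at r = 30200 km, T = 14.5 hours = 14.5 × 3600 s = 52200 s: μ = 4π²r³/T² = 3.99061×10^5 km³/s².
Transfer-ellipse semi-major axis a_t = (r₁ + r₂)/2 = (8010 + 30200)/2 = 19105 km.
Transfer time t = π√(a_t³/μ) = 13132.6 s.
Target angular speed ω₂ = √(μ/r₂³) = 1.20368×10^-4 rad/s.
Angle swept by the target during transfer: ω₂·t = 1.5807 rad = 90.57°.
The communications satellite traverses 180° on the transfer ellipse, so the target must lead by 180° − 90.57° = 89.4°.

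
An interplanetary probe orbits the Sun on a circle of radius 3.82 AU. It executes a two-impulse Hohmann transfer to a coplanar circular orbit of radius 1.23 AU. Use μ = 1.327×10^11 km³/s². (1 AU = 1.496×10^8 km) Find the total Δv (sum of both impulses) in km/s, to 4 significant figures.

Δv = 10.78 km/s

In km: r₁ = 3.82 × 1.496×10^8 = 5.71472×10^8 km; r₂ = 1.23 × 1.496×10^8 = 1.84008×10^8 km.
Transfer-ellipse semi-major axis a_t = (r₁ + r₂)/2 = (5.71472×10^8 + 1.84008×10^8)/2 = 3.7774×10^8 km.
At r₁ the circular-orbit speed is v₁ = √(μ/r₁) = 15.2384 km/s.
Transfer-orbit speed at r₁ (v² = μ(2/r − 1/a)): v_a = √[μ(2/r₁ − 1/a_t)] = 10.6355 km/s.
First burn Δv₁ = |v_a − v₁| = 4.603 km/s.
Circular speed at r₂: v₂ = √(μ/r₂) = 26.855 km/s.
Transfer-orbit speed at r₂: v_p = √[μ(2/r₂ − 1/a_t)] = 33.031 km/s.
Second burn Δv₂ = |v₂ − v_p| = 6.176 km/s.
Δv = Δv₁ + Δv₂ = 4.603 + 6.176 = 10.78 km/s.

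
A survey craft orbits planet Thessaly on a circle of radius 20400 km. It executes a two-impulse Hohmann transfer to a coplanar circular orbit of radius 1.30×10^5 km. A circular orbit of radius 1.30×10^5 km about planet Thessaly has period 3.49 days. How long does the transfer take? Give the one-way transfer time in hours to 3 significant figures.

t = 18.4 hours

From Kepler's third law T² = 4π²r³/μ at r = 1.30×10^5 km, T = 3.49 days = 3.49 × 86400 s = 3.01536×10^5 s: μ = 4π²r³/T² = 9.53919×10^5 km³/s².
The Hohmann ellipse has a_t = (r₁ + r₂)/2 = 75200 km.
By Kepler's third law the transfer-orbit period is T = 2π√(a_t³/μ), so t = T/2 = 66330 s.
Converting: 66330 s ÷ 3600 s/hour = 18.4 hours.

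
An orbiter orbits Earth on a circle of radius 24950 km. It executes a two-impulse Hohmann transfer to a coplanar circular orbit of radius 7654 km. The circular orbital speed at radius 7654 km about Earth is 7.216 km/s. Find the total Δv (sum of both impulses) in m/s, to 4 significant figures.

From the circular-orbit relation v² = μ/r at r = 7654 km: μ = v²r = (7.216)² × 7654 = 3.98549×10^5 km³/s².
Semi-major axis of the transfer orbit: a_t = (24950 + 7654)/2 = 16302 km.
Circular speed at r₁: v₁ = √(μ/r₁) = √(3.98549×10^5/24950) = 3.997 km/s.
On the transfer ellipse at r₁, v² = μ(2/r − 1/a) gives v_a = √[μ(2/r₁ − 1/a_t)] = 2.739 km/s.
First burn Δv₁ = |v_a − v₁| = 1.258 km/s.
Circular speed at r₂: v₂ = √(μ/r₂) = 7.216 km/s.
Transfer-orbit speed at r₂: v_p = √[μ(2/r₂ − 1/a_t)] = 8.927 km/s.
Second burn Δv₂ = |v₂ − v_p| = 1.711 km/s.
Total Δv = Δv₁ + Δv₂ = 2.969 km/s.

Δv = 2969 m/s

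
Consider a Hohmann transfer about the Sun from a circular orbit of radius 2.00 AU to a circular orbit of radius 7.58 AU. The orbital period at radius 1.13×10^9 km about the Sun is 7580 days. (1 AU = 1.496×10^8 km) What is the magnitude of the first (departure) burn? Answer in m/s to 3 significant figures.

From Kepler's third law T² = 4π²r³/μ at r = 1.13×10^9 km, T = 7580 days = 7580 × 86400 s = 6.54912×10^8 s: μ = 4π²r³/T² = 1.32810×10^11 km³/s².
In km: r₁ = 2.00 × 1.496×10^8 = 2.992×10^8 km; r₂ = 7.58 × 1.496×10^8 = 1.133968×10^9 km.
The Hohmann ellipse has a_t = (r₁ + r₂)/2 = 7.16584×10^8 km.
Circular speed at r = 2.992×10^8 km: v_c = √(μ/r) = 21.0685 km/s.
Vis-viva on the transfer ellipse at r = 2.992×10^8 km gives v_t = √[μ(2/r − 1/a_t)] = 26.5033 km/s.
Δv₁ = |v_t − v_c| = |26.5033 − 21.0685| = 5.435 km/s.

Δv₁ = 5430 m/s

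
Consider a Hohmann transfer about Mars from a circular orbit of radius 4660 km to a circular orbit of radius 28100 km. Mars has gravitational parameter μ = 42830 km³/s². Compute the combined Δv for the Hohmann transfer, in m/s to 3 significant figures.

Δv = 1520 m/s

Semi-major axis of the transfer orbit: a_t = (4660 + 28100)/2 = 16380 km.
Circular speed at r₁: v₁ = √(μ/r₁) = √(42830/4660) = 3.0317 km/s.
On the transfer ellipse at r₁, vis-viva gives v_p = √[μ(2/r₁ − 1/a_t)] = 3.9708 km/s.
First burn Δv₁ = |v_p − v₁| = 0.9391 km/s.
Circular speed at r₂: v₂ = √(μ/r₂) = 1.2346 km/s.
Transfer-orbit speed at r₂: v_a = √[μ(2/r₂ − 1/a_t)] = 0.65850 km/s.
Second burn Δv₂ = |v₂ − v_a| = 0.5761 km/s.
Δv = Δv₁ + Δv₂ = 0.9391 + 0.5761 = 1.515 km/s.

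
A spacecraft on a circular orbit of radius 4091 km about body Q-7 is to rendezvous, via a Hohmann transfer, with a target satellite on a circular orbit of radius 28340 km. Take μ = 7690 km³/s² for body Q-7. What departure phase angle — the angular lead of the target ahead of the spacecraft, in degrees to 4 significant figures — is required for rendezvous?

Transfer-ellipse semi-major axis a_t = (r₁ + r₂)/2 = (4091 + 28340)/2 = 16215.5 km.
The half-period of the transfer ellipse is t = π√(a_t³/μ) = 73975 s.
The target's mean motion on its circular orbit is ω₂ = √(μ/r₂³) = 1.8381×10^-5 rad/s.
Angle swept by the target during transfer: ω₂·t = 1.3597 rad = 77.91°.
Arrival is 180° from departure on the ellipse, so φ = 180° − 77.91° = 102.1°.

φ = 102.1°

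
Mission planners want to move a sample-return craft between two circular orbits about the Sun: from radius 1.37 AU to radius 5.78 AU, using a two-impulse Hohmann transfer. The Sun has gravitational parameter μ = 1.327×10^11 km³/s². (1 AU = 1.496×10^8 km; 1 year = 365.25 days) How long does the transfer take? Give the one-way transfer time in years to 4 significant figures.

In km: r₁ = 1.37 × 1.496×10^8 = 2.04952×10^8 km; r₂ = 5.78 × 1.496×10^8 = 8.64688×10^8 km.
Semi-major axis of the transfer orbit: a_t = (2.04952×10^8 + 8.64688×10^8)/2 = 5.3482×10^8 km.
By Kepler's third law the transfer-orbit period is T = 2π√(a_t³/μ), so t = T/2 = 1.0667×10^8 s.
Converting: 1.0667×10^8 s ÷ 3.15576×10^7 s/year (365.25 × 86400) = 3.380 years.

t = 3.380 years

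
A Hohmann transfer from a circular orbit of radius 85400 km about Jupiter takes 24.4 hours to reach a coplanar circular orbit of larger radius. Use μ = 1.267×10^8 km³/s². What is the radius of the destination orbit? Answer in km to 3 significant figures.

Transfer time t = 24.4 hours = 87840 s, and t = π√(a_t³/μ).
So a_t = (μ t²/π²)^(1/3) = (1.267×10^8 × (87840)² / π²)^(1/3) = 4.6269×10^5 km.
Since a_t = (r₁ + r₂)/2, r₂ = 2a_t − r₁ = 2×4.6269×10^5 − 85400 = 8.3998×10^5 km.

r₂ = 8.40×10^5 km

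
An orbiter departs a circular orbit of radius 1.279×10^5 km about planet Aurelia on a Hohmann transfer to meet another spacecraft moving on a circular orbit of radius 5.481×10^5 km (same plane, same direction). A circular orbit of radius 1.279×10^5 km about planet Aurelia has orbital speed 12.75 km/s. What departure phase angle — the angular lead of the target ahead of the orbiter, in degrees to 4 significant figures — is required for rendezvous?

φ = 92.83°

From the circular-orbit relation v² = μ/r at r = 1.279×10^5 km: μ = v²r = (12.75)² × 1.279×10^5 = 2.07917×10^7 km³/s².
Transfer-ellipse semi-major axis a_t = (r₁ + r₂)/2 = (1.279×10^5 + 5.481×10^5)/2 = 3.380×10^5 km.
The half-period of the transfer ellipse is t = π√(a_t³/μ) = 1.3539×10^5 s.
The target's mean motion on its circular orbit is ω₂ = √(μ/r₂³) = 1.1237×10^-5 rad/s.
Angle swept by the target during transfer: ω₂·t = 1.5214 rad = 87.17°.
The orbiter traverses 180° on the transfer ellipse, so the target must lead by 180° − 87.17° = 92.83°.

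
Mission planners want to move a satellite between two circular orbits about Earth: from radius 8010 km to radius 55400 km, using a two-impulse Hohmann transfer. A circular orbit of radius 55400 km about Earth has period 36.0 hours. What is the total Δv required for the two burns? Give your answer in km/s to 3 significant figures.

Δv = 3.61 km/s

From Kepler's third law T² = 4π²r³/μ at r = 55400 km, T = 36.0 hours = 36.0 × 3600 s = 1.296×10^5 s: μ = 4π²r³/T² = 3.99649×10^5 km³/s².
The Hohmann ellipse has a_t = (r₁ + r₂)/2 = 31705 km.
Circular speed at r₁: v₁ = √(μ/r₁) = √(3.99649×10^5/8010) = 7.063554 km/s.
Transfer-orbit speed at r₁ (v² = μ(2/r − 1/a)): v_p = √[μ(2/r₁ − 1/a_t)] = 9.337148 km/s.
First burn Δv₁ = |v_p − v₁| = 2.27359 km/s.
At r₂, v₂ = √(μ/r₂) = 2.68587 km/s.
Transfer-orbit speed at r₂: v_a = √[μ(2/r₂ − 1/a_t)] = 1.35001 km/s.
Second burn Δv₂ = |v₂ − v_a| = 1.33586 km/s.
Δv = Δv₁ + Δv₂ = 2.27359 + 1.33586 = 3.609 km/s.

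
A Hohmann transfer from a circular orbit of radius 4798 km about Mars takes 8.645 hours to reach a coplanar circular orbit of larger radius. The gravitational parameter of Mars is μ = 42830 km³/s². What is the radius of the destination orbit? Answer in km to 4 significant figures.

r₂ = 27480 km

Transfer time t = 8.645 hours = 31122 s, and t = π√(a_t³/μ).
So a_t = (μ t²/π²)^(1/3) = (42830 × (31122)² / π²)^(1/3) = 16138 km.
Since a_t = (r₁ + r₂)/2, r₂ = 2a_t − r₁ = 2×16138 − 4798 = 27478 km.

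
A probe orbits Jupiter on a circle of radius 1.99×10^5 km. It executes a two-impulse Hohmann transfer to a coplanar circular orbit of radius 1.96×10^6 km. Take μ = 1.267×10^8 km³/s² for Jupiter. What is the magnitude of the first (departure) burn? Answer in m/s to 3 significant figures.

Δv₁ = 8770 m/s

Transfer-ellipse semi-major axis a_t = (r₁ + r₂)/2 = (1.990×10^5 + 1.960×10^6)/2 = 1.0795×10^6 km.
Circular speed at r = 1.990×10^5 km: v_c = √(μ/r) = 25.233 km/s.
Vis-viva on the transfer ellipse at r = 1.990×10^5 km gives v_t = √[μ(2/r − 1/a_t)] = 34.000 km/s.
Δv₁ = |v_t − v_c| = |34.000 − 25.233| = 8.767 km/s.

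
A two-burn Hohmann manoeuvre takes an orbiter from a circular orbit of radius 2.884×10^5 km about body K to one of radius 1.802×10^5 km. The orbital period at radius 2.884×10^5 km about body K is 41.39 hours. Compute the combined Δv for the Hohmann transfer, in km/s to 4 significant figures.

Δv = 3.180 km/s

From Kepler's third law T² = 4π²r³/μ at r = 2.884×10^5 km, T = 41.39 hours = 41.39 × 3600 s = 1.49004×10^5 s: μ = 4π²r³/T² = 4.26530×10^7 km³/s².
Transfer-ellipse semi-major axis a_t = (r₁ + r₂)/2 = (2.884×10^5 + 1.802×10^5)/2 = 2.343×10^5 km.
At r₁ the circular-orbit speed is v₁ = √(μ/r₁) = 12.161 km/s.
On the transfer ellipse at r₁, vis-viva gives v_a = √[μ(2/r₁ − 1/a_t)] = 10.665 km/s.
First burn Δv₁ = |v_a − v₁| = 1.496 km/s.
At r₂, v₂ = √(μ/r₂) = 15.385 km/s.
Transfer-orbit speed at r₂: v_p = √[μ(2/r₂ − 1/a_t)] = 17.069 km/s.
Second burn Δv₂ = |v₂ − v_p| = 1.684 km/s.
Δv = Δv₁ + Δv₂ = 1.496 + 1.684 = 3.180 km/s.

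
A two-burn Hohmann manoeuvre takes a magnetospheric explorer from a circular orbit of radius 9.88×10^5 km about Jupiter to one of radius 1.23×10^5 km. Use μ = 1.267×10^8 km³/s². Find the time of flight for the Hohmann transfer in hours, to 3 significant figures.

t = 32.1 hours

Semi-major axis of the transfer orbit: a_t = (9.880×10^5 + 1.230×10^5)/2 = 5.555×10^5 km.
By Kepler's third law the transfer-orbit period is T = 2π√(a_t³/μ), so t = T/2 = 1.156×10^5 s.
Converting: 1.156×10^5 s ÷ 3600 s/hour = 32.1 hours.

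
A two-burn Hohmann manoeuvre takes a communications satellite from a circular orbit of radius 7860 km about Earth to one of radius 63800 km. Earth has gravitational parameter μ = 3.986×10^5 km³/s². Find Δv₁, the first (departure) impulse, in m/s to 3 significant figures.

Δv₁ = 2380 m/s

The Hohmann ellipse has a_t = (r₁ + r₂)/2 = 35830 km.
Circular speed at r = 7860 km: v_c = √(μ/r) = 7.1213 km/s.
Transfer-orbit speed at the same r (vis-viva, a = a_t): v_t = √[μ(2/r − 1/a_t)] = 9.5026 km/s.
Δv₁ = |v_t − v_c| = |9.5026 − 7.1213| = 2.381 km/s.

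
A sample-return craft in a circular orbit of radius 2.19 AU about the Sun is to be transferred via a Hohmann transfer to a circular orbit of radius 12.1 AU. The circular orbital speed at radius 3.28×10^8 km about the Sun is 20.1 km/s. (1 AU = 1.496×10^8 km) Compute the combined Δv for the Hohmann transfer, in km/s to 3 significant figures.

Δv = 9.88 km/s

From the circular-orbit relation v² = μ/r at r = 3.28×10^8 km: μ = v²r = (20.1)² × 3.28×10^8 = 1.32515×10^11 km³/s².
In km: r₁ = 2.19 × 1.496×10^8 = 3.27624×10^8 km; r₂ = 12.1 × 1.496×10^8 = 1.81016×10^9 km.
The Hohmann ellipse has a_t = (r₁ + r₂)/2 = 1.068892×10^9 km.
Circular speed at r₁: v₁ = √(μ/r₁) = √(1.32515×10^11/3.27624×10^8) = 20.1115 km/s.
Transfer-orbit speed at r₁ (vis-viva): v_p = √[μ(2/r₁ − 1/a_t)] = 26.1720 km/s.
First burn Δv₁ = |v_p − v₁| = 6.0605 km/s.
At r₂, v₂ = √(μ/r₂) = 8.5561 km/s.
Transfer-orbit speed at r₂: v_a = √[μ(2/r₂ − 1/a_t)] = 4.7369 km/s.
Second burn Δv₂ = |v₂ − v_a| = 3.8192 km/s.
Δv = Δv₁ + Δv₂ = 6.0605 + 3.8192 = 9.880 km/s.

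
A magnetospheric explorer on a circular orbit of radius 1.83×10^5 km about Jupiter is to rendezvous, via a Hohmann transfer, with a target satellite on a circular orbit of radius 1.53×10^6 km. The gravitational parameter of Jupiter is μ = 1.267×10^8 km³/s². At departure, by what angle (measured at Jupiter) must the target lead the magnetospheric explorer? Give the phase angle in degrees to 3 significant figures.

φ = 105°

The Hohmann ellipse has a_t = (r₁ + r₂)/2 = 8.565×10^5 km.
The half-period of the transfer ellipse is t = π√(a_t³/μ) = 2.2123×10^5 s.
The target's mean motion on its circular orbit is ω₂ = √(μ/r₂³) = 5.9477×10^-6 rad/s.
Angle swept by the target during transfer: ω₂·t = 1.3158 rad = 75.39°.
Arrival is 180° from departure on the ellipse, so φ = 180° − 75.39° = 105°.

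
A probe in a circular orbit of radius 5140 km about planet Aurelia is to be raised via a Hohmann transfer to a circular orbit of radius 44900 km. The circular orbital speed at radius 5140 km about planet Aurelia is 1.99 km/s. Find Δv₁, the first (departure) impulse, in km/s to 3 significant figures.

Δv₁ = 0.676 km/s

From the circular-orbit relation v² = μ/r at r = 5140 km: μ = v²r = (1.99)² × 5140 = 20354.9 km³/s².
Semi-major axis of the transfer orbit: a_t = (5140 + 44900)/2 = 25020 km.
On the circular orbit at r = 5140 km, v_c = √(μ/r) = 1.9900 km/s.
Transfer-orbit speed at the same r (vis-viva, a = a_t): v_t = √[μ(2/r − 1/a_t)] = 2.6658 km/s.
Δv₁ = |v_t − v_c| = |2.6658 − 1.9900| = 0.6758 km/s.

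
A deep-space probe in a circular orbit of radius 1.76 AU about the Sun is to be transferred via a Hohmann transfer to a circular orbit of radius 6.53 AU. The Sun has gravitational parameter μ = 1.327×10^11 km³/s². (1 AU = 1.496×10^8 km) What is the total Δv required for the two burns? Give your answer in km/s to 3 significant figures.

In km: r₁ = 1.76 × 1.496×10^8 = 2.63296×10^8 km; r₂ = 6.53 × 1.496×10^8 = 9.76888×10^8 km.
The Hohmann ellipse has a_t = (r₁ + r₂)/2 = 6.20092×10^8 km.
At r₁ the circular-orbit speed is v₁ = √(μ/r₁) = 22.450 km/s.
On the transfer ellipse at r₁, vis-viva equation gives v_p = √[μ(2/r₁ − 1/a_t)] = 28.178 km/s.
First burn Δv₁ = |v_p − v₁| = 5.728 km/s.
At r₂, v₂ = √(μ/r₂) = 11.655 km/s.
Transfer-orbit speed at r₂: v_a = √[μ(2/r₂ − 1/a_t)] = 7.5946 km/s.
Second burn Δv₂ = |v₂ − v_a| = 4.060 km/s.
Δv = Δv₁ + Δv₂ = 5.728 + 4.060 = 9.788 km/s.

Δv = 9.79 km/s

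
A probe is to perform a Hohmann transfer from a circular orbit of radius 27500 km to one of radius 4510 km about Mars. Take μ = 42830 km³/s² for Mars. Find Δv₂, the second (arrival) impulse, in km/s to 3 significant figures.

Transfer-ellipse semi-major axis a_t = (r₁ + r₂)/2 = (27500 + 4510)/2 = 16005 km.
On the circular orbit at r = 4510 km, v_c = √(μ/r) = 3.0817 km/s.
Transfer-orbit speed at the same r (vis-viva, a = a_t): v_t = √[μ(2/r − 1/a_t)] = 4.0395 km/s.
Δv₂ = |v_t − v_c| = |4.0395 − 3.0817| = 0.9578 km/s.

Δv₂ = 0.958 km/s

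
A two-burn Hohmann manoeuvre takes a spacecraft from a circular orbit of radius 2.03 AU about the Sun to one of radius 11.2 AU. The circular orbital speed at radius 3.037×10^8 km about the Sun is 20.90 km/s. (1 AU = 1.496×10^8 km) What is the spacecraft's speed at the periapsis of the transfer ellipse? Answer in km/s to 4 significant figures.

v = 27.20 km/s

From the circular-orbit relation v² = μ/r at r = 3.037×10^8 km: μ = v²r = (20.90)² × 3.037×10^8 = 1.32659×10^11 km³/s².
In km: r₁ = 2.03 × 1.496×10^8 = 3.03688×10^8 km; r₂ = 11.2 × 1.496×10^8 = 1.67552×10^9 km.
Semi-major axis of the transfer orbit: a_t = (3.03688×10^8 + 1.67552×10^9)/2 = 9.89604×10^8 km.
At periapsis, r = 3.03688×10^8 km.
From the vis-viva equation, v = √[μ(2/r − 1/a_t)] = 27.20 km/s.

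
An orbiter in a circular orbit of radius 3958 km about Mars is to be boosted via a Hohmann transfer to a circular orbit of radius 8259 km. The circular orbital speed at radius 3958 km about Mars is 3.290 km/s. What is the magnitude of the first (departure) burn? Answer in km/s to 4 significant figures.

Δv₁ = 0.5355 km/s

From the circular-orbit relation v² = μ/r at r = 3958 km: μ = v²r = (3.290)² × 3958 = 42841.8 km³/s².
Transfer-ellipse semi-major axis a_t = (r₁ + r₂)/2 = (3958 + 8259)/2 = 6108.5 km.
On the circular orbit at r = 3958 km, v_c = √(μ/r) = 3.2900 km/s.
Vis-viva on the transfer ellipse at r = 3958 km gives v_t = √[μ(2/r − 1/a_t)] = 3.8255 km/s.
Δv₁ = |v_t − v_c| = |3.8255 − 3.2900| = 0.5355 km/s.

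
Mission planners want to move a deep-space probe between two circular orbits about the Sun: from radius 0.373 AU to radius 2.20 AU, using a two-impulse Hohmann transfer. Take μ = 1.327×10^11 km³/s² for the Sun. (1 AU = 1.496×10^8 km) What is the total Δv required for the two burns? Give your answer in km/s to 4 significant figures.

Δv = 24.27 km/s

In km: r₁ = 0.373 × 1.496×10^8 = 5.58008×10^7 km; r₂ = 2.20 × 1.496×10^8 = 3.2912×10^8 km.
Transfer-ellipse semi-major axis a_t = (r₁ + r₂)/2 = (5.58008×10^7 + 3.2912×10^8)/2 = 1.924604×10^8 km.
At r₁ the circular-orbit speed is v₁ = √(μ/r₁) = 48.77 km/s.
Transfer-orbit speed at r₁ (vis-viva equation): v_p = √[μ(2/r₁ − 1/a_t)] = 63.77 km/s.
First burn Δv₁ = |v_p − v₁| = 15.00 km/s.
Circular speed at r₂: v₂ = √(μ/r₂) = 20.080 km/s.
Transfer-orbit speed at r₂: v_a = √[μ(2/r₂ − 1/a_t)] = 10.812 km/s.
Second burn Δv₂ = |v₂ − v_a| = 9.268 km/s.
Total Δv = Δv₁ + Δv₂ = 24.27 km/s.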